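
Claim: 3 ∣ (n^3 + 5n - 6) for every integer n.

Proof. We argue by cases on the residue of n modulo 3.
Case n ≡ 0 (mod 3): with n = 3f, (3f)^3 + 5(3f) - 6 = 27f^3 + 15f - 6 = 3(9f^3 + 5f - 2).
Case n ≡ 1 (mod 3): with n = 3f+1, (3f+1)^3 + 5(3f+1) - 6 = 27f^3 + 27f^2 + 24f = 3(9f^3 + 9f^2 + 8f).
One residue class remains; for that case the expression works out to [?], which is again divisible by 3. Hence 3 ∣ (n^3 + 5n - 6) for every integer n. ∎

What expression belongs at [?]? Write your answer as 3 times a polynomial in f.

Only n ≡ 2 (mod 3) is unaccounted for. Put n = 3f+2:
(3f+2)^3 + 5(3f+2) - 6 expands to 27f^3 + 54f^2 + 51f + 12,
and factoring out 3 leaves 3(9f^3 + 18f^2 + 17f + 4).

3(9f^3 + 18f^2 + 17f + 4)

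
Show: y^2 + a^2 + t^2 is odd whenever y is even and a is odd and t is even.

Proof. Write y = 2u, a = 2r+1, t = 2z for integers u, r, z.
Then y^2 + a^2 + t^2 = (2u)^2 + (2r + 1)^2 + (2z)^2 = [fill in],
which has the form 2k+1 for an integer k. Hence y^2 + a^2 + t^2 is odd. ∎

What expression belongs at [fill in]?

(2u)^2 + (2r + 1)^2 + (2z)^2 = 4r^2 + 4r + 4u^2 + 4z^2 + 1
= 2(2r^2 + 2r + 2u^2 + 2z^2) + 1.
Since 2r^2 + 2r + 2u^2 + 2z^2 is an integer, the sum of squares is of the form 2k+1 for an integer k.

2(2r^2 + 2r + 2u^2 + 2z^2) + 1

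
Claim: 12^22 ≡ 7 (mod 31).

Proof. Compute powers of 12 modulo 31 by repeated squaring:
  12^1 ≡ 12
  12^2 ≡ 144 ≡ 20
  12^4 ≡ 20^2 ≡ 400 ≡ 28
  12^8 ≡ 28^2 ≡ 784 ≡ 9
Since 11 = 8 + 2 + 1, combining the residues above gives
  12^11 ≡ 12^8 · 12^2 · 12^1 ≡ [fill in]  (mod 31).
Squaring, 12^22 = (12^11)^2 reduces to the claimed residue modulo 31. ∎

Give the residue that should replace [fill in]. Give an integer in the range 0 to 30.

21

12^8 · 12^2 · 12^1 ≡ 9 · 20 · 12 = 2160.
2160 mod 31 = 21, so 12^11 ≡ 21 (mod 31).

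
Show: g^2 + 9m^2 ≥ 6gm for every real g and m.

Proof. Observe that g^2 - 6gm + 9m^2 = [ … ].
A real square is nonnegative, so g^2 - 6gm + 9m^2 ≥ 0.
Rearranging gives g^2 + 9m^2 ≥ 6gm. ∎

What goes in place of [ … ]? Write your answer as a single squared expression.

(g - 3m)^2

The leading and trailing coefficients are 1^2 and 3^2, and 6 = 2·1·3, so the trinomial is (g - 3m)^2.
Hence g^2 - 6gm + 9m^2 ≥ 0.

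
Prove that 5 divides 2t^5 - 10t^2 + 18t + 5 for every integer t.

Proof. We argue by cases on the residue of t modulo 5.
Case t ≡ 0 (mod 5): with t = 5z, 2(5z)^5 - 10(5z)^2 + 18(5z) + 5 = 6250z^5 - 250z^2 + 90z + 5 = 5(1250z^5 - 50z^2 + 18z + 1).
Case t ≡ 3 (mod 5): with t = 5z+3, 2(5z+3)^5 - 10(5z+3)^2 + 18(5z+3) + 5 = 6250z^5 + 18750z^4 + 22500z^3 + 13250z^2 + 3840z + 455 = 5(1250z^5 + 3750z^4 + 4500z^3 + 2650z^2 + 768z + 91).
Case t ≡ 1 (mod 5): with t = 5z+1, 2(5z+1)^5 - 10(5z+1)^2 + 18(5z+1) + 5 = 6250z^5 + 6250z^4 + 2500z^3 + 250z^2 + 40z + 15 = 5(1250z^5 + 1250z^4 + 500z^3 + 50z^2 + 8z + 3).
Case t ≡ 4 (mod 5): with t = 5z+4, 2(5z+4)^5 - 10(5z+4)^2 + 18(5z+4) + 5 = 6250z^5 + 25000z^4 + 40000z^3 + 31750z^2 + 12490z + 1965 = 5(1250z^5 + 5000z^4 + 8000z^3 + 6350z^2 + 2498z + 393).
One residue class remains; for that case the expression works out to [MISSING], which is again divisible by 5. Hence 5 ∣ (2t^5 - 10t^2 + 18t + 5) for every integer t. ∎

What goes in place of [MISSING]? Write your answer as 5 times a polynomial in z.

5(1250z^5 + 2500z^4 + 2000z^3 + 750z^2 + 138z + 13)

Only t ≡ 2 (mod 5) is unaccounted for. Put t = 5z+2:
2(5z+2)^5 - 10(5z+2)^2 + 18(5z+2) + 5 expands to 6250z^5 + 12500z^4 + 10000z^3 + 3750z^2 + 690z + 65,
and factoring out 5 leaves 5(1250z^5 + 2500z^4 + 2000z^3 + 750z^2 + 138z + 13).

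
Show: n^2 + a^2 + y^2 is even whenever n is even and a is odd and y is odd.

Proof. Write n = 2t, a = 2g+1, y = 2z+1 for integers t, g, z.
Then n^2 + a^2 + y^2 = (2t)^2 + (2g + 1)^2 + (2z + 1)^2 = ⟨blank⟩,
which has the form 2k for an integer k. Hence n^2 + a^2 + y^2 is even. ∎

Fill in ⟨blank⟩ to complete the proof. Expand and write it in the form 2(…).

2(2g^2 + 2g + 2t^2 + 2z^2 + 2z + 1)

Expanding: (2t)^2 + (2g + 1)^2 + (2z + 1)^2 = 4g^2 + 4g + 4t^2 + 4z^2 + 4z + 2.
Every term is even; pulling out the factor of 2 gives 2(2g^2 + 2g + 2t^2 + 2z^2 + 2z + 1).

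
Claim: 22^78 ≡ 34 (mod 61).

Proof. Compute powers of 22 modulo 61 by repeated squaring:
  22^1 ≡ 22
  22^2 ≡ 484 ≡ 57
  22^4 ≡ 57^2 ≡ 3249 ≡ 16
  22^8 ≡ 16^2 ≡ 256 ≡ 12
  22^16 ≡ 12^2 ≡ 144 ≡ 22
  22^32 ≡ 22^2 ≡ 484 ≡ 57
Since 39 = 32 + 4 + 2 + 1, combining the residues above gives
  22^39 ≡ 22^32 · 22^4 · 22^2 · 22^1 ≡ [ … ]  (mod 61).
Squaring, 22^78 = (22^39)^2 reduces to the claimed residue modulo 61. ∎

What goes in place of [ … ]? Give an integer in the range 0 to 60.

Multiply the listed residues: 57 · 16 · 57 · 22 = 912 → 51984 → 1143648.
Reducing modulo 61: 1143648 = 18748·61 + 20, so 22^39 ≡ 20.

20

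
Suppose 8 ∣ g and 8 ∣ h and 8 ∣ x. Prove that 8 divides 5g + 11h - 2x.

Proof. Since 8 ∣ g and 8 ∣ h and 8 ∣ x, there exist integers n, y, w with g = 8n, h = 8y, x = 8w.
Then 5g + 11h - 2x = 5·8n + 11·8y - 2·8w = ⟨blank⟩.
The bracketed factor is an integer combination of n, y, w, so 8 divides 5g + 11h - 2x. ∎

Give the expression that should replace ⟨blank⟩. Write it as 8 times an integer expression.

Each term has a factor of 8: 5·8n + 11·8y - 2·8w = 8·(5n - 2w + 11y).
Since 5n - 2w + 11y is an integer, 8 ∣ (5g + 11h - 2x).

8(5n - 2w + 11y)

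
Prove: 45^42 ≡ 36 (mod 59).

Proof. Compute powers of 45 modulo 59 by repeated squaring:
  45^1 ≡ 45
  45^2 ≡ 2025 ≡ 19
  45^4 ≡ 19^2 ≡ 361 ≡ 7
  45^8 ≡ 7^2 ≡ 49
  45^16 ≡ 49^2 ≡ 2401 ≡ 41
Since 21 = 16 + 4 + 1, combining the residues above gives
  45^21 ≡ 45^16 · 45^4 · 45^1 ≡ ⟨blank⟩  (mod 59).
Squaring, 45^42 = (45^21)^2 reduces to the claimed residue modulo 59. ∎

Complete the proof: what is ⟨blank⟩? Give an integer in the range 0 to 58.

53

45^16 · 45^4 · 45^1 ≡ 41 · 7 · 45 = 12915.
12915 mod 59 = 53, so 45^21 ≡ 53 (mod 59).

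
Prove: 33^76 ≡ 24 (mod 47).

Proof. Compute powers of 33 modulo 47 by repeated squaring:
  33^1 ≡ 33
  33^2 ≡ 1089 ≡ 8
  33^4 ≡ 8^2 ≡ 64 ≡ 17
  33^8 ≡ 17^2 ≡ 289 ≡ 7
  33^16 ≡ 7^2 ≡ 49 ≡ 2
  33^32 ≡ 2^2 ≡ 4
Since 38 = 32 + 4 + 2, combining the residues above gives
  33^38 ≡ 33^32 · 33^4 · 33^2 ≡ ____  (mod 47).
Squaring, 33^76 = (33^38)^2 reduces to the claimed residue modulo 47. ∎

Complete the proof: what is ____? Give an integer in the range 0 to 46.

27

Multiply the listed residues: 4 · 17 · 8 = 68 → 544.
Reducing modulo 47: 544 = 11·47 + 27, so 33^38 ≡ 27.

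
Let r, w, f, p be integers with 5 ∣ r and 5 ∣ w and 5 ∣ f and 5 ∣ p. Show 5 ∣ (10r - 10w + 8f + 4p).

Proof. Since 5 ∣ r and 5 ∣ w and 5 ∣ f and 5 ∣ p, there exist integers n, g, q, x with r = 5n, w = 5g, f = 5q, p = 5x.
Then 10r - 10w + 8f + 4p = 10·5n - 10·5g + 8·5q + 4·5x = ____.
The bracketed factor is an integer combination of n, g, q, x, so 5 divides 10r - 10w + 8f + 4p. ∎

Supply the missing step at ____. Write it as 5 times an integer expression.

5(-10g + 10n + 8q + 4x)

Pull the common 5 out of every term: 10·5n - 10·5g + 8·5q + 4·5x = 5(-10g + 10n + 8q + 4x).
-10g + 10n + 8q + 4x is an integer, which exhibits the divisibility.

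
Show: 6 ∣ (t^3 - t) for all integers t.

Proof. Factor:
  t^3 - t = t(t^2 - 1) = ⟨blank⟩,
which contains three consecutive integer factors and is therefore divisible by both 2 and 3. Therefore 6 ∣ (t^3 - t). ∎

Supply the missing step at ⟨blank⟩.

t(t^2 - 1) = t(t - 1)(t + 1) = (t - 1)t(t + 1).
These three factors are consecutive integers, so their product is divisible by 6.

(t - 1)t(t + 1)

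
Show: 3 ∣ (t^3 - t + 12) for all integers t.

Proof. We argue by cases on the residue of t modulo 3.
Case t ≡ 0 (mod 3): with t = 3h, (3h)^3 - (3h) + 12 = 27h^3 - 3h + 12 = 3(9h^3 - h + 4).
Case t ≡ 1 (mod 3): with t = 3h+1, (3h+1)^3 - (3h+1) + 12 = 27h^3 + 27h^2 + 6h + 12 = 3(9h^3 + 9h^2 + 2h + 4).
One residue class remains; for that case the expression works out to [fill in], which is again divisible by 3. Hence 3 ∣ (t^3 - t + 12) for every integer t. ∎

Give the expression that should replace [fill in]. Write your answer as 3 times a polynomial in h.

Only t ≡ 2 (mod 3) is unaccounted for. Put t = 3h+2:
(3h+2)^3 - (3h+2) + 12 expands to 27h^3 + 54h^2 + 33h + 18,
and factoring out 3 leaves 3(9h^3 + 18h^2 + 11h + 6).

3(9h^3 + 18h^2 + 11h + 6)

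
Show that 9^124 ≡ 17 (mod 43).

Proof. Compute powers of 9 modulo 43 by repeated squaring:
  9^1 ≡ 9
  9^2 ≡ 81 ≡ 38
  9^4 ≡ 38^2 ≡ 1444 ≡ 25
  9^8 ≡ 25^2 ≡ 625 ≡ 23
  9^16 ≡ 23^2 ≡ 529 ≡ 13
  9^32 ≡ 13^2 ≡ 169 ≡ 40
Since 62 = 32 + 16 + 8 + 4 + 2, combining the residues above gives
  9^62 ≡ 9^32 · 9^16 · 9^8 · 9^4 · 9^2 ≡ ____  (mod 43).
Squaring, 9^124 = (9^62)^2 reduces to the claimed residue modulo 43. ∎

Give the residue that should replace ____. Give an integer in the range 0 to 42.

Multiply the listed residues: 40 · 13 · 23 · 25 · 38 = 520 → 11960 → 299000 → 11362000.
Reducing modulo 43: 11362000 = 264232·43 + 24, so 9^62 ≡ 24.

24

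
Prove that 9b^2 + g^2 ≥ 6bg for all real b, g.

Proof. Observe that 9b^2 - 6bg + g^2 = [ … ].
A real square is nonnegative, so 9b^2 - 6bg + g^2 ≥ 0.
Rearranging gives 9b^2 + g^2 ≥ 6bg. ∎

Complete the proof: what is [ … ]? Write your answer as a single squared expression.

(3b - g)^2

9b^2 - 6bg + g^2 is a perfect-square trinomial: the outer terms are (3b)^2 and (g)^2, and the cross term is -2·3b·g.
So 9b^2 - 6bg + g^2 = (3b - g)^2 ≥ 0.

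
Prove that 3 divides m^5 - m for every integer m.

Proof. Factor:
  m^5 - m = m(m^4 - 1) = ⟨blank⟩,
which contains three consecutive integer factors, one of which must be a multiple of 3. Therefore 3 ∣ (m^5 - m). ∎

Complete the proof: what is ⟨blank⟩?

(m - 1)m(m + 1)(m^2 + 1)

m^4 - 1 = (m^2 - 1)(m^2 + 1), and m^2 - 1 = (m-1)(m+1).
So m(m^4 - 1) = (m - 1)m(m + 1)(m^2 + 1).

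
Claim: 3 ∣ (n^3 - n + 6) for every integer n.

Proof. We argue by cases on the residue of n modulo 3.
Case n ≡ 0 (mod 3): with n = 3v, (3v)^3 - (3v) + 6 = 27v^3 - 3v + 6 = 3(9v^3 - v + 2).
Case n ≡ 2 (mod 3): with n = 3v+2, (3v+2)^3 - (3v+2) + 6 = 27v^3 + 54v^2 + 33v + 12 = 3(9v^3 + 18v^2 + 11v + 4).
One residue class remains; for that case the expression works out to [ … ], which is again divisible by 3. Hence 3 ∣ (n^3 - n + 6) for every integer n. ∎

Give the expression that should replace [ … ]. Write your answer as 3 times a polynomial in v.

Only n ≡ 1 (mod 3) is unaccounted for. Put n = 3v+1:
(3v+1)^3 - (3v+1) + 6 expands to 27v^3 + 27v^2 + 6v + 6,
and factoring out 3 leaves 3(9v^3 + 9v^2 + 2v + 2).

3(9v^3 + 9v^2 + 2v + 2)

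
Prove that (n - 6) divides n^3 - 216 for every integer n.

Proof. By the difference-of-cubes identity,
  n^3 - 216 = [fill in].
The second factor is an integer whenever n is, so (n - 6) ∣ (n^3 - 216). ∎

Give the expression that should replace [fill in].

Polynomial division of n^3 - 216 by n - 6 leaves remainder 0 and quotient n^2 + 6n + 36.
Hence n^3 - 216 = (n - 6)(n^2 + 6n + 36).

(n - 6)(n^2 + 6n + 36)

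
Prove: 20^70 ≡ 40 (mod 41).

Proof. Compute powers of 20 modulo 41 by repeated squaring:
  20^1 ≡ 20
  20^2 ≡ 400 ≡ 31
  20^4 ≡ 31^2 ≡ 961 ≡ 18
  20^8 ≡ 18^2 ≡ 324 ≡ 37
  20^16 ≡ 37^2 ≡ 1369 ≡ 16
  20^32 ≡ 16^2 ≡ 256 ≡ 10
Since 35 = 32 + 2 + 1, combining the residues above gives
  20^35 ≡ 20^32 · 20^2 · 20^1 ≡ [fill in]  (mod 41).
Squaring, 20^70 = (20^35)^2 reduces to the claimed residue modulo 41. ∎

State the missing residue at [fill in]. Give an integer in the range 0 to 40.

20^32 · 20^2 · 20^1 ≡ 10 · 31 · 20 = 6200.
6200 mod 41 = 9, so 20^35 ≡ 9 (mod 41).

9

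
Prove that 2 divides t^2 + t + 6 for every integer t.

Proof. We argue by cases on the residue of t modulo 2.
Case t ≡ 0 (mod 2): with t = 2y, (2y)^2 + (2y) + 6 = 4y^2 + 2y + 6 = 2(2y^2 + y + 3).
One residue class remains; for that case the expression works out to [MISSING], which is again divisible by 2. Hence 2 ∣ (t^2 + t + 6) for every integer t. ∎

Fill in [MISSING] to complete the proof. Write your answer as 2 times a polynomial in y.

Only t ≡ 1 (mod 2) is unaccounted for. Put t = 2y+1:
(2y+1)^2 + (2y+1) + 6 expands to 4y^2 + 6y + 8,
and factoring out 2 leaves 2(2y^2 + 3y + 4).

2(2y^2 + 3y + 4)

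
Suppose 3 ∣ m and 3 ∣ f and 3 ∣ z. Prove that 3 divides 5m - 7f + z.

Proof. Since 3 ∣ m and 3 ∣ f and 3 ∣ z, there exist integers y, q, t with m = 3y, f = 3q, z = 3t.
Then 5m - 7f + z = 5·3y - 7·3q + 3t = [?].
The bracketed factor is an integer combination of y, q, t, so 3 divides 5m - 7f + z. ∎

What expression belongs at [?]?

Pull the common 3 out of every term: 5·3y - 7·3q + 3t = 3(-7q + t + 5y).
-7q + t + 5y is an integer, which exhibits the divisibility.

3(-7q + t + 5y)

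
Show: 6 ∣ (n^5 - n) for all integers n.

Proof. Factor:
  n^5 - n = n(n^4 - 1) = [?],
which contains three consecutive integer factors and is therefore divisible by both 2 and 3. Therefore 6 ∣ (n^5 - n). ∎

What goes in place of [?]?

(n - 1)n(n + 1)(n^2 + 1)

n^4 - 1 = (n^2 - 1)(n^2 + 1), and n^2 - 1 = (n-1)(n+1).
So n(n^4 - 1) = (n - 1)n(n + 1)(n^2 + 1).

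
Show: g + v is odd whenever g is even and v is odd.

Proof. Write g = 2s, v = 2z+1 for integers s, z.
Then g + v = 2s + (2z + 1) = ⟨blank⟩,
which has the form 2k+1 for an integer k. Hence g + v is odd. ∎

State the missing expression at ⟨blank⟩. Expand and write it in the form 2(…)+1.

2s + (2z + 1) = 2s + 2z + 1
= 2(s + z) + 1.
Since s + z is an integer, the sum is of the form 2k+1 for an integer k.

2(s + z) + 1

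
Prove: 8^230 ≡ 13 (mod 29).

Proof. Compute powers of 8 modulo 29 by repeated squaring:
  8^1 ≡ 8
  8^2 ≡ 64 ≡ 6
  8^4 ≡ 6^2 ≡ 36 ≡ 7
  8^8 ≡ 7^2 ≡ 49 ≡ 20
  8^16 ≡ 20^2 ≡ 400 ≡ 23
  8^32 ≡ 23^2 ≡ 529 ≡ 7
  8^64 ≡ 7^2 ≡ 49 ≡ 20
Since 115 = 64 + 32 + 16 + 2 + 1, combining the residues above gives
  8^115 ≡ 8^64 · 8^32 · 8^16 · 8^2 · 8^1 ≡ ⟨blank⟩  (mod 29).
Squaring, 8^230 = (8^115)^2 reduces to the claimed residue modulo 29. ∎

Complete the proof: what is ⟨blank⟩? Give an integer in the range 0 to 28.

19

8^64 · 8^32 · 8^16 · 8^2 · 8^1 ≡ 20 · 7 · 23 · 6 · 8 = 154560.
154560 mod 29 = 19, so 8^115 ≡ 19 (mod 29).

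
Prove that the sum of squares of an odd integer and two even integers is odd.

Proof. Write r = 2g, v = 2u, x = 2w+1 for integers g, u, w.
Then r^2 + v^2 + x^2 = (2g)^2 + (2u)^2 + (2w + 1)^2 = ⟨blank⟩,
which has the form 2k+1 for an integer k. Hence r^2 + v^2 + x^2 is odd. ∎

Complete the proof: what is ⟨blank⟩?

Expanding: (2g)^2 + (2u)^2 + (2w + 1)^2 = 4g^2 + 4u^2 + 4w^2 + 4w + 1.
Every term except the constant is even, so this is 2(2g^2 + 2u^2 + 2w^2 + 2w) + 1,
and 2g^2 + 2u^2 + 2w^2 + 2w ∈ ℤ gives the required form.

2(2g^2 + 2u^2 + 2w^2 + 2w) + 1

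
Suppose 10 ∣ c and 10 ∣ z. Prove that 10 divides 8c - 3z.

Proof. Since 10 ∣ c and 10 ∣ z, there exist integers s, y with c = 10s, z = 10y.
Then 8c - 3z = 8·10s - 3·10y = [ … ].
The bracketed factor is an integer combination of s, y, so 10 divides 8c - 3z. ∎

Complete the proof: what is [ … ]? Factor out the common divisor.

10(8s - 3y)

Each term has a factor of 10: 8·10s - 3·10y = 10·(8s - 3y).
Since 8s - 3y is an integer, 10 ∣ (8c - 3z).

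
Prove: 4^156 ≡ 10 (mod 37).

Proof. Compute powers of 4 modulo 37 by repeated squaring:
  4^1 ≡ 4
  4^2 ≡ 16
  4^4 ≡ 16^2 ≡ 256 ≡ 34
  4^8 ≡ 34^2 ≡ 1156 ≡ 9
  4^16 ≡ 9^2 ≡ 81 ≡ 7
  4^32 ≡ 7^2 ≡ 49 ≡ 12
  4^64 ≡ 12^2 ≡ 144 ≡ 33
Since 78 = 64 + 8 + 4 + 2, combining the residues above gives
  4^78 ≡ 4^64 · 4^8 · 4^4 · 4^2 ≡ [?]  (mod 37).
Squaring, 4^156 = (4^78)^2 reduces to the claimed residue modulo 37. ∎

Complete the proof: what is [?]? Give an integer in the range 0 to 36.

26

Multiply the listed residues: 33 · 9 · 34 · 16 = 297 → 10098 → 161568.
Reducing modulo 37: 161568 = 4366·37 + 26, so 4^78 ≡ 26.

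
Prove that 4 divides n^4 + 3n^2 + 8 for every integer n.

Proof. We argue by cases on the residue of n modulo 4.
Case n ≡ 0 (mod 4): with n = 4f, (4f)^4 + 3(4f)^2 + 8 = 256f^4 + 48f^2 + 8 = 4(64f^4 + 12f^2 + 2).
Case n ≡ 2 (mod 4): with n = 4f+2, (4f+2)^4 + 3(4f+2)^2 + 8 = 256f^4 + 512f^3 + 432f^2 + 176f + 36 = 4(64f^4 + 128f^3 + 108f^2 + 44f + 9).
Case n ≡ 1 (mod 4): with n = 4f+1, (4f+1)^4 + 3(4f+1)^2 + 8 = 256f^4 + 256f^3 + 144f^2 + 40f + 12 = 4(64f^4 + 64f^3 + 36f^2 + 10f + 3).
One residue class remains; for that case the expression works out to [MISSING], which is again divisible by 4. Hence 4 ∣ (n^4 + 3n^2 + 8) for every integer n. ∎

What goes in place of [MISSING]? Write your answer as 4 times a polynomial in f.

The residues treated are {0, 2, 1}, so the missing case is n ≡ 3 (mod 4); write n = 4f+3.
Then (4f+3)^4 + 3(4f+3)^2 + 8 = 256f^4 + 768f^3 + 912f^2 + 504f + 116 = 4(64f^4 + 192f^3 + 228f^2 + 126f + 29).

4(64f^4 + 192f^3 + 228f^2 + 126f + 29)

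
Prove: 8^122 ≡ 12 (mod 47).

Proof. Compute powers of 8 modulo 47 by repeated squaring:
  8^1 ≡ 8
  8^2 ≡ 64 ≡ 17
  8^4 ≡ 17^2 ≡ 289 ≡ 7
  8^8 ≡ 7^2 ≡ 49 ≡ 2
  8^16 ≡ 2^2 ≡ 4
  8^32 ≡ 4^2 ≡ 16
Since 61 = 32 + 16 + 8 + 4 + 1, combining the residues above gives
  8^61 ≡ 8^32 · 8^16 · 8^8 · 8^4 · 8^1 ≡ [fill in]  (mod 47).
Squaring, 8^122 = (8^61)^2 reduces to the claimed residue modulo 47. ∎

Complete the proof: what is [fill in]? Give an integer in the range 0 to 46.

24

8^32 · 8^16 · 8^8 · 8^4 · 8^1 ≡ 16 · 4 · 2 · 7 · 8 = 7168.
7168 mod 47 = 24, so 8^61 ≡ 24 (mod 47).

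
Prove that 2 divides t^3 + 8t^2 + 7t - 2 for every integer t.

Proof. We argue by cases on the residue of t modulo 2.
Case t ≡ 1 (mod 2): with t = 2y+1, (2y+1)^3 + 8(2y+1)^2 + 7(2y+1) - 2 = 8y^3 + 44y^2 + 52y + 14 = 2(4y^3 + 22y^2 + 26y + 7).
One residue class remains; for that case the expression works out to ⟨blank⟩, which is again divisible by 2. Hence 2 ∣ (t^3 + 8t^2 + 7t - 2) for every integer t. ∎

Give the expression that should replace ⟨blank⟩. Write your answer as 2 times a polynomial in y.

2(4y^3 + 16y^2 + 7y - 1)

Only t ≡ 0 (mod 2) is unaccounted for. Put t = 2y:
(2y)^3 + 8(2y)^2 + 7(2y) - 2 expands to 8y^3 + 32y^2 + 14y - 2,
and factoring out 2 leaves 2(4y^3 + 16y^2 + 7y - 1).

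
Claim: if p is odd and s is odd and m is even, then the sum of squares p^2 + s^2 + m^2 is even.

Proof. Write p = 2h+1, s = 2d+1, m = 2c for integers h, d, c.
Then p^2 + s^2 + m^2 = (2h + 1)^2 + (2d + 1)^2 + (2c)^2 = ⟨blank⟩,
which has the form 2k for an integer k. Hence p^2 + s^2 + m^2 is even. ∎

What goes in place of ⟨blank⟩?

2(2c^2 + 2d^2 + 2d + 2h^2 + 2h + 1)

Expanding: (2h + 1)^2 + (2d + 1)^2 + (2c)^2 = 4c^2 + 4d^2 + 4d + 4h^2 + 4h + 2.
Every term is even; pulling out the factor of 2 gives 2(2c^2 + 2d^2 + 2d + 2h^2 + 2h + 1).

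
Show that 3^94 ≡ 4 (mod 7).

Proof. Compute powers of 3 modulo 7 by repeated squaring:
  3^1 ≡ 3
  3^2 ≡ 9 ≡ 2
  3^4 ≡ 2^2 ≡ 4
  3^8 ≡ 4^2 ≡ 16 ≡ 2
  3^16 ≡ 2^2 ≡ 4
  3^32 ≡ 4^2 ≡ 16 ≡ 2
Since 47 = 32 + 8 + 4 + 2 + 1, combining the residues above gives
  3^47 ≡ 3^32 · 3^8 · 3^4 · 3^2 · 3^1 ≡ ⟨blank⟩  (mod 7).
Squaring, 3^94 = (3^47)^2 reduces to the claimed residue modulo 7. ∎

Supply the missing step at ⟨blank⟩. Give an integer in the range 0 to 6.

5

Multiply the listed residues: 2 · 2 · 4 · 2 · 3 = 4 → 16 → 32 → 96.
Reducing modulo 7: 96 = 13·7 + 5, so 3^47 ≡ 5.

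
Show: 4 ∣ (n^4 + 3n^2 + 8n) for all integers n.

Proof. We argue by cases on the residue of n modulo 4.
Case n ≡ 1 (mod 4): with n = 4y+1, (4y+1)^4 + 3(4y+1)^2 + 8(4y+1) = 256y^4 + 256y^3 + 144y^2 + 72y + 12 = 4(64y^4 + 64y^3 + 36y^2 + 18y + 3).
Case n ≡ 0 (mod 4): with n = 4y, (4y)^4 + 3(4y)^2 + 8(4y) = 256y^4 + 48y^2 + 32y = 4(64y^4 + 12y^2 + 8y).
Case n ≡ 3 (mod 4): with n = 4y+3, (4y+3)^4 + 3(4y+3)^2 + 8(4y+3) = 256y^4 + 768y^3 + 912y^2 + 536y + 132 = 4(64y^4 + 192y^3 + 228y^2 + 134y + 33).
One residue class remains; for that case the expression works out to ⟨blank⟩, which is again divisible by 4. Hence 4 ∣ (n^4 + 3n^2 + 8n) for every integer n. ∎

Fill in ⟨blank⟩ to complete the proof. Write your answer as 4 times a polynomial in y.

The residues treated are {1, 0, 3}, so the missing case is n ≡ 2 (mod 4); write n = 4y+2.
Then (4y+2)^4 + 3(4y+2)^2 + 8(4y+2) = 256y^4 + 512y^3 + 432y^2 + 208y + 44 = 4(64y^4 + 128y^3 + 108y^2 + 52y + 11).

4(64y^4 + 128y^3 + 108y^2 + 52y + 11)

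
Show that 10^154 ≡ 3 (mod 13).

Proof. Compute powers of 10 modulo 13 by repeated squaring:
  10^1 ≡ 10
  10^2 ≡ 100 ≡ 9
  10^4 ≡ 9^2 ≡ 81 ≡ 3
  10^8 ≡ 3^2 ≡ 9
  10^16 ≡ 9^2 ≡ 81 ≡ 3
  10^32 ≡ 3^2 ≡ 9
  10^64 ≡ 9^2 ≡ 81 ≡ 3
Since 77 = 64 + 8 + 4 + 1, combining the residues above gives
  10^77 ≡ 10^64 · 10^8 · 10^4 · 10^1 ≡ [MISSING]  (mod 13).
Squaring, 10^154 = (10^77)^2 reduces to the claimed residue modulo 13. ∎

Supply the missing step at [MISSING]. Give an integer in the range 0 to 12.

10^64 · 10^8 · 10^4 · 10^1 ≡ 3 · 9 · 3 · 10 = 810.
810 mod 13 = 4, so 10^77 ≡ 4 (mod 13).

4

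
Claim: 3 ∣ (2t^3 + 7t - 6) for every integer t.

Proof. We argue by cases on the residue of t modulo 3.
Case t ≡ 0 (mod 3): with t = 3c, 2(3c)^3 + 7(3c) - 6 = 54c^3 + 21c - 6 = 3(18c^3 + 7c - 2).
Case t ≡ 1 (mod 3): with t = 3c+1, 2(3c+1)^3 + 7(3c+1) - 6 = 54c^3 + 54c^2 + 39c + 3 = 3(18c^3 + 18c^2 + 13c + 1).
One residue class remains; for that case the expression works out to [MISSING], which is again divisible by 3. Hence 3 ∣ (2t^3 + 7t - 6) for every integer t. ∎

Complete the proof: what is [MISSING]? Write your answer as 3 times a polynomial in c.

3(18c^3 + 36c^2 + 31c + 8)

The residues treated are {0, 1}, so the missing case is t ≡ 2 (mod 3); write t = 3c+2.
Then 2(3c+2)^3 + 7(3c+2) - 6 = 54c^3 + 108c^2 + 93c + 24 = 3(18c^3 + 36c^2 + 31c + 8).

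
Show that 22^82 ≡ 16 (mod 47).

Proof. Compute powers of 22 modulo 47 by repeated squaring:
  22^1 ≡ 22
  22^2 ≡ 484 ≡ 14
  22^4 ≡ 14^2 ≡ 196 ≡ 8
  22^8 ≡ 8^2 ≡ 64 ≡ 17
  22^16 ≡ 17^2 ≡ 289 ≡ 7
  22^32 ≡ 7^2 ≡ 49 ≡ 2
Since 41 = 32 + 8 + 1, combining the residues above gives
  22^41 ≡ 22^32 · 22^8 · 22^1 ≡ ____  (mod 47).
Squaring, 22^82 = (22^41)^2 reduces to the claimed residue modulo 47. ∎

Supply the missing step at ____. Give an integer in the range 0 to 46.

22^32 · 22^8 · 22^1 ≡ 2 · 17 · 22 = 748.
748 mod 47 = 43, so 22^41 ≡ 43 (mod 47).

43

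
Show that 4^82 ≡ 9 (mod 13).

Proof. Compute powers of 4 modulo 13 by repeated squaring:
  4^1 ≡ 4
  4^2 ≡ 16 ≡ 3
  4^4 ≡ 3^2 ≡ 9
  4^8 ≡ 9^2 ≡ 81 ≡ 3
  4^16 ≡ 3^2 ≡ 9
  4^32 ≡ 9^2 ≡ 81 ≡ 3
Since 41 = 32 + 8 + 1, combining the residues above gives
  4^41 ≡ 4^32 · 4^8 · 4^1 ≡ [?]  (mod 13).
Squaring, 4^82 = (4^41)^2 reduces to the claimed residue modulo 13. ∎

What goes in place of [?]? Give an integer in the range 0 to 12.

Multiply the listed residues: 3 · 3 · 4 = 9 → 36.
Reducing modulo 13: 36 = 2·13 + 10, so 4^41 ≡ 10.

10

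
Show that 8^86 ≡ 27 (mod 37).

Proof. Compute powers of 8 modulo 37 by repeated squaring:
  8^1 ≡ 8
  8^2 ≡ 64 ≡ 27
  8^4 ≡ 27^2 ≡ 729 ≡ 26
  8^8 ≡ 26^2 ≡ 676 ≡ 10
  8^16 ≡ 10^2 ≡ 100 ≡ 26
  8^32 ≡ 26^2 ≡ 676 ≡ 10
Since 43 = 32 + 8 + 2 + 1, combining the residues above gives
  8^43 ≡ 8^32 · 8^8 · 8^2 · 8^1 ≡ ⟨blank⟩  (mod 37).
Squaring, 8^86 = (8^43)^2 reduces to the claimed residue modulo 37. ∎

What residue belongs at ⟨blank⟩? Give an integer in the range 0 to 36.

29

Multiply the listed residues: 10 · 10 · 27 · 8 = 100 → 2700 → 21600.
Reducing modulo 37: 21600 = 583·37 + 29, so 8^43 ≡ 29.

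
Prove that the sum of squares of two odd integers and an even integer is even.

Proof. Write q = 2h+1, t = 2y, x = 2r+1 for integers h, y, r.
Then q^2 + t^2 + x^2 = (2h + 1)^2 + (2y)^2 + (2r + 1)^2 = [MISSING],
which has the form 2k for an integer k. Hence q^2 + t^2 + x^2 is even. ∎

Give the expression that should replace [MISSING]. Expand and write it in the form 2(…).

2(2h^2 + 2h + 2r^2 + 2r + 2y^2 + 1)

Expanding: (2h + 1)^2 + (2y)^2 + (2r + 1)^2 = 4h^2 + 4h + 4r^2 + 4r + 4y^2 + 2.
Every term is even; pulling out the factor of 2 gives 2(2h^2 + 2h + 2r^2 + 2r + 2y^2 + 1).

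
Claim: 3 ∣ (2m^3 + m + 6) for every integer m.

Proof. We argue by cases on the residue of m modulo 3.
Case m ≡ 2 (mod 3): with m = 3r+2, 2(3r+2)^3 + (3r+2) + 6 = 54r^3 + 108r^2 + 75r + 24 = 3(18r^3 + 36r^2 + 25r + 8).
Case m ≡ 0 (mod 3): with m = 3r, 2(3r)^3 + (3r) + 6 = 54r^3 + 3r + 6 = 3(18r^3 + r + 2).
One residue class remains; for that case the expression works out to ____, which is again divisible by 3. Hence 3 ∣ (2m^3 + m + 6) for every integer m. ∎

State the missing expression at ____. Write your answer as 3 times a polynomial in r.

Only m ≡ 1 (mod 3) is unaccounted for. Put m = 3r+1:
2(3r+1)^3 + (3r+1) + 6 expands to 54r^3 + 54r^2 + 21r + 9,
and factoring out 3 leaves 3(18r^3 + 18r^2 + 7r + 3).

3(18r^3 + 18r^2 + 7r + 3)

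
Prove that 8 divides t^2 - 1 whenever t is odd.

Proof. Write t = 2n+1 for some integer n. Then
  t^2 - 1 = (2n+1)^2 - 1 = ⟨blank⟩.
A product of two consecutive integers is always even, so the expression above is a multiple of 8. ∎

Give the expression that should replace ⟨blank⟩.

(2n+1)^2 - 1 = 4n^2 + 4n + 1 - 1 = 4n^2 + 4n = 4n(n+1).
Since n and n+1 are consecutive, n(n+1) is even, and 4·(even) is a multiple of 8.

4n(n + 1)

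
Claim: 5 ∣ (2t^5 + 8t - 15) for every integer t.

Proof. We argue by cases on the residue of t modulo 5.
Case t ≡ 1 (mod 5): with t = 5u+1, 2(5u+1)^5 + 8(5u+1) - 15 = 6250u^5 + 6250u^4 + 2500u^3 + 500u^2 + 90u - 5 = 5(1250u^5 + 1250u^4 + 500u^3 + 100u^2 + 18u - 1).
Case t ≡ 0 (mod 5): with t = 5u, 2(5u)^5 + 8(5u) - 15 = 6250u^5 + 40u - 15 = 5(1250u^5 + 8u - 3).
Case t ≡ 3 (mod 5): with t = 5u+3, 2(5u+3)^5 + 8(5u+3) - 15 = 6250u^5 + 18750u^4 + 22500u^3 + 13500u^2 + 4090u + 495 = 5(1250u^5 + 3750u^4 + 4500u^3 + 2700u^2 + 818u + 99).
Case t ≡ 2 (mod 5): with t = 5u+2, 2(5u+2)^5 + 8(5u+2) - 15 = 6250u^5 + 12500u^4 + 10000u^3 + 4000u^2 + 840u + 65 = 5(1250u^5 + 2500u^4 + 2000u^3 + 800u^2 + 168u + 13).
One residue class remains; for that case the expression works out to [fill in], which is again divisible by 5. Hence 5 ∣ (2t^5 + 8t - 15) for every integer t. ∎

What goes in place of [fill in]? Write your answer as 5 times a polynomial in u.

The residues treated are {1, 0, 3, 2}, so the missing case is t ≡ 4 (mod 5); write t = 5u+4.
Then 2(5u+4)^5 + 8(5u+4) - 15 = 6250u^5 + 25000u^4 + 40000u^3 + 32000u^2 + 12840u + 2065 = 5(1250u^5 + 5000u^4 + 8000u^3 + 6400u^2 + 2568u + 413).

5(1250u^5 + 5000u^4 + 8000u^3 + 6400u^2 + 2568u + 413)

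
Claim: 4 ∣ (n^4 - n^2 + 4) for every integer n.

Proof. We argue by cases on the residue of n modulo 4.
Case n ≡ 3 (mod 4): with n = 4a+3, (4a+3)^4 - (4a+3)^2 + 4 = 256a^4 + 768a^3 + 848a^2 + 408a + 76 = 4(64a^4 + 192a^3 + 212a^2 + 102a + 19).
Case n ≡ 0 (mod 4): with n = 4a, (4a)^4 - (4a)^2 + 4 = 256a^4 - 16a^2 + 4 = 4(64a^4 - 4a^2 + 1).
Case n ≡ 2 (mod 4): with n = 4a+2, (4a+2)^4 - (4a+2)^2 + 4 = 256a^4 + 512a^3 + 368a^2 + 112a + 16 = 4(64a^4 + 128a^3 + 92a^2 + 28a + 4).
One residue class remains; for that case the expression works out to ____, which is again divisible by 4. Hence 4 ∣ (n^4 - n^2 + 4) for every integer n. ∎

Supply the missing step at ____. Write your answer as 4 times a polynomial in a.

Only n ≡ 1 (mod 4) is unaccounted for. Put n = 4a+1:
(4a+1)^4 - (4a+1)^2 + 4 expands to 256a^4 + 256a^3 + 80a^2 + 8a + 4,
and factoring out 4 leaves 4(64a^4 + 64a^3 + 20a^2 + 2a + 1).

4(64a^4 + 64a^3 + 20a^2 + 2a + 1)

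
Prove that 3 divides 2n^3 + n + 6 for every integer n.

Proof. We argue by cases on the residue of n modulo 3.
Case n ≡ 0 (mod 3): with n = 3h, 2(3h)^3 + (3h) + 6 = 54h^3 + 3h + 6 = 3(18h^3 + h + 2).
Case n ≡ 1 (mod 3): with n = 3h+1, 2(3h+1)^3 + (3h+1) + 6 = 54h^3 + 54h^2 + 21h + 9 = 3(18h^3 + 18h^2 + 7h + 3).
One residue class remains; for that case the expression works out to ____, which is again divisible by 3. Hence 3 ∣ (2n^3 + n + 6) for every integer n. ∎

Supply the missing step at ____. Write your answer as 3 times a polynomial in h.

3(18h^3 + 36h^2 + 25h + 8)

The residues treated are {0, 1}, so the missing case is n ≡ 2 (mod 3); write n = 3h+2.
Then 2(3h+2)^3 + (3h+2) + 6 = 54h^3 + 108h^2 + 75h + 24 = 3(18h^3 + 36h^2 + 25h + 8).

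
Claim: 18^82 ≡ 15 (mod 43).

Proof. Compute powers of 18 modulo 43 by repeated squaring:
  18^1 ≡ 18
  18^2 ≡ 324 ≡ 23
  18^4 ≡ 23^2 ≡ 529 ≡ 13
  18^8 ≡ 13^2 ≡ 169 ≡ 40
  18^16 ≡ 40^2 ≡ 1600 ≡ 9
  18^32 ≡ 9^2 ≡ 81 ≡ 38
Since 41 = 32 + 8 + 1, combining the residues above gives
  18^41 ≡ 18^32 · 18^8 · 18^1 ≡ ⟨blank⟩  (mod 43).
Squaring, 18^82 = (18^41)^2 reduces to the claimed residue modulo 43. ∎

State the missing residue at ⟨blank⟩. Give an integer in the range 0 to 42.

Multiply the listed residues: 38 · 40 · 18 = 1520 → 27360.
Reducing modulo 43: 27360 = 636·43 + 12, so 18^41 ≡ 12.

12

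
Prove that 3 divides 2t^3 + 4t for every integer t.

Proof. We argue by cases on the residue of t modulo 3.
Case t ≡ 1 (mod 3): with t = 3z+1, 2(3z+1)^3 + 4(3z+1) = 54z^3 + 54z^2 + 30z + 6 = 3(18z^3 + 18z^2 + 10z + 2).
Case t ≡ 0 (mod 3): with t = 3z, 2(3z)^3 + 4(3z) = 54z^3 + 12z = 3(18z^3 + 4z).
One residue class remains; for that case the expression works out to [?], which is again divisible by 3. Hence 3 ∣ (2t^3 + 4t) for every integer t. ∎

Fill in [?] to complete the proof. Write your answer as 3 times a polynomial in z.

The residues treated are {1, 0}, so the missing case is t ≡ 2 (mod 3); write t = 3z+2.
Then 2(3z+2)^3 + 4(3z+2) = 54z^3 + 108z^2 + 84z + 24 = 3(18z^3 + 36z^2 + 28z + 8).

3(18z^3 + 36z^2 + 28z + 8)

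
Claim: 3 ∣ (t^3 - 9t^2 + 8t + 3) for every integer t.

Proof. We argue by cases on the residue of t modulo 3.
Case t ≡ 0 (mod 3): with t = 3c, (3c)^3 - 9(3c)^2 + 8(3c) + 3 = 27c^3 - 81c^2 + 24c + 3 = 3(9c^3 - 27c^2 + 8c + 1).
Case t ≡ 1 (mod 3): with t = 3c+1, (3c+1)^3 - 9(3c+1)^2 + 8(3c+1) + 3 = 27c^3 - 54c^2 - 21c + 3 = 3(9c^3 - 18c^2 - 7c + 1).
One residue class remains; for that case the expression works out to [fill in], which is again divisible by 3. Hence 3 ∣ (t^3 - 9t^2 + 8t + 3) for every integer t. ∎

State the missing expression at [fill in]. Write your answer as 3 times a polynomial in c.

3(9c^3 - 9c^2 - 16c - 3)

Only t ≡ 2 (mod 3) is unaccounted for. Put t = 3c+2:
(3c+2)^3 - 9(3c+2)^2 + 8(3c+2) + 3 expands to 27c^3 - 27c^2 - 48c - 9,
and factoring out 3 leaves 3(9c^3 - 9c^2 - 16c - 3).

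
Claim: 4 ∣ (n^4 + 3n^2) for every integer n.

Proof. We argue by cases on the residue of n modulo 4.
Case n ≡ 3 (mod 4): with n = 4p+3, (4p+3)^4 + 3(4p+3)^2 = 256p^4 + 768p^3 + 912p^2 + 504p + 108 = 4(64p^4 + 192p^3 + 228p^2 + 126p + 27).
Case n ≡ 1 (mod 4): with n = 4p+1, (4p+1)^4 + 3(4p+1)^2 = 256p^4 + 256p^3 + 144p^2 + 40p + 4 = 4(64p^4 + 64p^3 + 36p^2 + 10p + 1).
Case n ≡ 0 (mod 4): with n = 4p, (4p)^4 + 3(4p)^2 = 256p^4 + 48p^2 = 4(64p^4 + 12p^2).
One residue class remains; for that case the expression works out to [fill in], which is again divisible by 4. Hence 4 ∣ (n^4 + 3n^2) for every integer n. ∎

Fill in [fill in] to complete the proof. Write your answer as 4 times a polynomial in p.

The residues treated are {3, 1, 0}, so the missing case is n ≡ 2 (mod 4); write n = 4p+2.
Then (4p+2)^4 + 3(4p+2)^2 = 256p^4 + 512p^3 + 432p^2 + 176p + 28 = 4(64p^4 + 128p^3 + 108p^2 + 44p + 7).

4(64p^4 + 128p^3 + 108p^2 + 44p + 7)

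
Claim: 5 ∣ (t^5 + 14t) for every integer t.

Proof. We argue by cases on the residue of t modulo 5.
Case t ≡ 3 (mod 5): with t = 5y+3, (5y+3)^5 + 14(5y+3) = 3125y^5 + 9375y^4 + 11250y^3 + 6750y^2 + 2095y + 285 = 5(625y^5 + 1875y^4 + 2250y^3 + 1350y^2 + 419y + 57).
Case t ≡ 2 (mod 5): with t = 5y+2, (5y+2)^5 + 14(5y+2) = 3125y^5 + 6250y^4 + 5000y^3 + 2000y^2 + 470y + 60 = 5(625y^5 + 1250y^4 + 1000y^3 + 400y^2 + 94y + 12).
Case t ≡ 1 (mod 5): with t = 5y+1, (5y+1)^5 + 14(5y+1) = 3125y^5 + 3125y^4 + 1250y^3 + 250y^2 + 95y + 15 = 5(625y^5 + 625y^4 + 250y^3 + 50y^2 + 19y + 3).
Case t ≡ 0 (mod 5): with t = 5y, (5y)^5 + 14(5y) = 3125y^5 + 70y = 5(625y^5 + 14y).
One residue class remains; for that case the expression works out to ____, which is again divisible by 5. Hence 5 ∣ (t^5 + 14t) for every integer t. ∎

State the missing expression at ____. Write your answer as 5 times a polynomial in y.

5(625y^5 + 2500y^4 + 4000y^3 + 3200y^2 + 1294y + 216)

Only t ≡ 4 (mod 5) is unaccounted for. Put t = 5y+4:
(5y+4)^5 + 14(5y+4) expands to 3125y^5 + 12500y^4 + 20000y^3 + 16000y^2 + 6470y + 1080,
and factoring out 5 leaves 5(625y^5 + 2500y^4 + 4000y^3 + 3200y^2 + 1294y + 216).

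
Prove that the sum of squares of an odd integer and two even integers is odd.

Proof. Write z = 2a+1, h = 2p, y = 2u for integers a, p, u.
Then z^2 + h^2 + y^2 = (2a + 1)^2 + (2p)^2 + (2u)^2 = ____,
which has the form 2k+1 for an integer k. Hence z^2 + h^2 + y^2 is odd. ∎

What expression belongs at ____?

2(2a^2 + 2a + 2p^2 + 2u^2) + 1

Expanding: (2a + 1)^2 + (2p)^2 + (2u)^2 = 4a^2 + 4a + 4p^2 + 4u^2 + 1.
Every term except the constant is even, so this is 2(2a^2 + 2a + 2p^2 + 2u^2) + 1,
and 2a^2 + 2a + 2p^2 + 2u^2 ∈ ℤ gives the required form.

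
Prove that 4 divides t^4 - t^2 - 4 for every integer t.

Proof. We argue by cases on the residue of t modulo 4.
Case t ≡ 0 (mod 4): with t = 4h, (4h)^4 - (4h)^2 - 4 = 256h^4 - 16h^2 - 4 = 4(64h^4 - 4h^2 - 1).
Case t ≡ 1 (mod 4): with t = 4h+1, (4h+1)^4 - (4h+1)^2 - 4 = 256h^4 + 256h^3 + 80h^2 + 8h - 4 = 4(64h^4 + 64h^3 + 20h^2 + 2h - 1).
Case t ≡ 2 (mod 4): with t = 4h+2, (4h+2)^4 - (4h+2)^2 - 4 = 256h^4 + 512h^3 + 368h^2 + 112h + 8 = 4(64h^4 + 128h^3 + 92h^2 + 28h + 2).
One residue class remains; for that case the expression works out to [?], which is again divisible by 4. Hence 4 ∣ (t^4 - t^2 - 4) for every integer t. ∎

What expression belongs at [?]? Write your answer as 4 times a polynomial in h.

4(64h^4 + 192h^3 + 212h^2 + 102h + 17)

The residues treated are {0, 1, 2}, so the missing case is t ≡ 3 (mod 4); write t = 4h+3.
Then (4h+3)^4 - (4h+3)^2 - 4 = 256h^4 + 768h^3 + 848h^2 + 408h + 68 = 4(64h^4 + 192h^3 + 212h^2 + 102h + 17).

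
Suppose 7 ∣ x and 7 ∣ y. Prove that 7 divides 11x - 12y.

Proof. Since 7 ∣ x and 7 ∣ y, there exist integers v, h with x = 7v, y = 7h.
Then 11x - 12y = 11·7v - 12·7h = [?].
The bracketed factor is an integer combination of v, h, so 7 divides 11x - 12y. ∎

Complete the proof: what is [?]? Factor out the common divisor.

7(-12h + 11v)

Each term has a factor of 7: 11·7v - 12·7h = 7·(-12h + 11v).
Since -12h + 11v is an integer, 7 ∣ (11x - 12y).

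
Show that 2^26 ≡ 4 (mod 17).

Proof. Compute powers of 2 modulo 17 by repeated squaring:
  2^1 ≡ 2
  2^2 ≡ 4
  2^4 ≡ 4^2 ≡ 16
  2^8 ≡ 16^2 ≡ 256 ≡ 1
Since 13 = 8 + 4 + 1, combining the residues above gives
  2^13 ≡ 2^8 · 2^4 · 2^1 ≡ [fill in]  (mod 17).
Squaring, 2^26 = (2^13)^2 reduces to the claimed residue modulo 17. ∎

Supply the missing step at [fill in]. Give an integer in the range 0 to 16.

2^8 · 2^4 · 2^1 ≡ 1 · 16 · 2 = 32.
32 mod 17 = 15, so 2^13 ≡ 15 (mod 17).

15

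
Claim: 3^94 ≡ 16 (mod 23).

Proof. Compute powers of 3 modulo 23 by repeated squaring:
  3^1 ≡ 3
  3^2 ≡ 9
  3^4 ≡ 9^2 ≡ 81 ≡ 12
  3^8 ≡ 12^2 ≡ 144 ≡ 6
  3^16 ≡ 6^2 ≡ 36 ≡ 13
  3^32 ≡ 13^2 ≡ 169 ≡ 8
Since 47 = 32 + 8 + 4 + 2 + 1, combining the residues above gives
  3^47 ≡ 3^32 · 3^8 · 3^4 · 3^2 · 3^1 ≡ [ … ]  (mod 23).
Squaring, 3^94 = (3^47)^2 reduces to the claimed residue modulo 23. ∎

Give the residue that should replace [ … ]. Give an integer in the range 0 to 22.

Multiply the listed residues: 8 · 6 · 12 · 9 · 3 = 48 → 576 → 5184 → 15552.
Reducing modulo 23: 15552 = 676·23 + 4, so 3^47 ≡ 4.

4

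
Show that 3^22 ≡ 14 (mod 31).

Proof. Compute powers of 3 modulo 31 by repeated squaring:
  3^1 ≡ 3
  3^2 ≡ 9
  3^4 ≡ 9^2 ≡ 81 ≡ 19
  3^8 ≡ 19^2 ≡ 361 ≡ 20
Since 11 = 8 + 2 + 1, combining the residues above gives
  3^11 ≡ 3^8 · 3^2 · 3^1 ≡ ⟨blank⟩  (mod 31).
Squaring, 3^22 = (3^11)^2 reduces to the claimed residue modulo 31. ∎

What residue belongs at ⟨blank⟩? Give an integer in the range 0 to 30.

13

3^8 · 3^2 · 3^1 ≡ 20 · 9 · 3 = 540.
540 mod 31 = 13, so 3^11 ≡ 13 (mod 31).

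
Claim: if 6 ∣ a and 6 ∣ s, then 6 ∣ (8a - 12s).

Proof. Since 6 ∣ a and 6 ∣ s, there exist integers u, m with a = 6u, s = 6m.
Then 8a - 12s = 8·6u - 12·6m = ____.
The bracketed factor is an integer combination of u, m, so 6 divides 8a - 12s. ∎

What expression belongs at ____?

Pull the common 6 out of every term: 8·6u - 12·6m = 6(-12m + 8u).
-12m + 8u is an integer, which exhibits the divisibility.

6(-12m + 8u)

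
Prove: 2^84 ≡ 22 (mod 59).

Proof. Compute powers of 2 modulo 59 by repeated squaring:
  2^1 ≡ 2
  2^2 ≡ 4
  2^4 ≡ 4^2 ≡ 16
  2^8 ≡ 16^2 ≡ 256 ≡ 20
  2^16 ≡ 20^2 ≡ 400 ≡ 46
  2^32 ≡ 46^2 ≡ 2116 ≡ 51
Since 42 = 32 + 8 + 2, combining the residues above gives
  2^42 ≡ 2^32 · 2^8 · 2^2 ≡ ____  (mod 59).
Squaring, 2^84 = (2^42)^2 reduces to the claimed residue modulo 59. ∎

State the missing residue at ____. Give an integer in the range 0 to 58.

9

2^32 · 2^8 · 2^2 ≡ 51 · 20 · 4 = 4080.
4080 mod 59 = 9, so 2^42 ≡ 9 (mod 59).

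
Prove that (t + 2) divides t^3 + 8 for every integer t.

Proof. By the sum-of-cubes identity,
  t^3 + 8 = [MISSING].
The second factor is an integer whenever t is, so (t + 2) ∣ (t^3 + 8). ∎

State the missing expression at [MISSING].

(t + 2)(t^2 - 2t + 4)

a^3 + b^3 = (a + b)(a^2 - ab + b^2). With a = t, b = 2:
t^3 + 8 = (t + 2)(t^2 - 2t + 4).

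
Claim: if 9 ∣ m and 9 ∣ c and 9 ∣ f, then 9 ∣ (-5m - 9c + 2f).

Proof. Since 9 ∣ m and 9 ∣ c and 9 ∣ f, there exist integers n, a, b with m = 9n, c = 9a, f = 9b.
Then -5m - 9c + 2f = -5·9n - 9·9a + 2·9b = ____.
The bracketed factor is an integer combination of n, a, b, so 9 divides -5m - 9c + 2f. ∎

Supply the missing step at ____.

9(-9a + 2b - 5n)

Pull the common 9 out of every term: -5·9n - 9·9a + 2·9b = 9(-9a + 2b - 5n).
-9a + 2b - 5n is an integer, which exhibits the divisibility.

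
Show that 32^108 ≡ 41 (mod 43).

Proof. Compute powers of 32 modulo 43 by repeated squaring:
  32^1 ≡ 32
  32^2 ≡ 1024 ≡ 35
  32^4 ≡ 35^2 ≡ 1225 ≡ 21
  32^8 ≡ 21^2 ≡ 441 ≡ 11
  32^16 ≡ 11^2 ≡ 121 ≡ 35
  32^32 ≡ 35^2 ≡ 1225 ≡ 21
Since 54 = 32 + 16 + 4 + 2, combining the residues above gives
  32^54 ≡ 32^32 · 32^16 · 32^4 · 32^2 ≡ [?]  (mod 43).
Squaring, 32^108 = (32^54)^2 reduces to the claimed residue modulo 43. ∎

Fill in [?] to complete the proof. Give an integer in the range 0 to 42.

32^32 · 32^16 · 32^4 · 32^2 ≡ 21 · 35 · 21 · 35 = 540225.
540225 mod 43 = 16, so 32^54 ≡ 16 (mod 43).

16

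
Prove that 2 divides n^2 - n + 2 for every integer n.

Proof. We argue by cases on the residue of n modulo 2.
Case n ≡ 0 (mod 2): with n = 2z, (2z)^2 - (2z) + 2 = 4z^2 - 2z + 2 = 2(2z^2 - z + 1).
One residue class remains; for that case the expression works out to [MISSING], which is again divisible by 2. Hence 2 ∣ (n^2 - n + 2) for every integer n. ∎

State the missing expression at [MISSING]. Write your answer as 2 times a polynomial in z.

2(2z^2 + z + 1)

Only n ≡ 1 (mod 2) is unaccounted for. Put n = 2z+1:
(2z+1)^2 - (2z+1) + 2 expands to 4z^2 + 2z + 2,
and factoring out 2 leaves 2(2z^2 + z + 1).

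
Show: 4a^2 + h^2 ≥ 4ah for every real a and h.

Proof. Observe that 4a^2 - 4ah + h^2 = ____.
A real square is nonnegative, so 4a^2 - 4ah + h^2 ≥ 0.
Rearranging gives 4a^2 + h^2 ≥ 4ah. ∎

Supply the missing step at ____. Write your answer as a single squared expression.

The leading and trailing coefficients are 2^2 and 1^2, and 4 = 2·2·1, so the trinomial is (2a - h)^2.
Hence 4a^2 - 4ah + h^2 ≥ 0.

(2a - h)^2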